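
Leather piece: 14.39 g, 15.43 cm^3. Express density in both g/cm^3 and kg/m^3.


Density = 14.39 / 15.43 = 0.933 g/cm^3
Convert: 0.933 x 1000 = 933 kg/m^3


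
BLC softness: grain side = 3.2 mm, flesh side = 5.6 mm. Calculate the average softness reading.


4.40 mm


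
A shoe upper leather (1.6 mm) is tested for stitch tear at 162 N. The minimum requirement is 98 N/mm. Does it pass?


STS = 162 / 1.6 = 101.3 N/mm
Minimum required: 98 N/mm
Passes: Yes


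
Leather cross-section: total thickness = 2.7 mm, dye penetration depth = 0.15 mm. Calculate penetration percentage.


Penetration% = 0.15 / 2.7 x 100
Penetration = 5.6%


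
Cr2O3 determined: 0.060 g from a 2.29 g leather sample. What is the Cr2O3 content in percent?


2.62%


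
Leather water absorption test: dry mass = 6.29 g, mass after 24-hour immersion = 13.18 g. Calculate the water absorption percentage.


Water absorbed = 13.18 - 6.29 = 6.89 g
WA% = 6.89 / 6.29 x 100 = 109.5%


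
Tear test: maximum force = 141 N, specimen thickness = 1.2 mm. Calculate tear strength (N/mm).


Tear strength = force / thickness
Tear = 141 / 1.2 = 117.5 N/mm


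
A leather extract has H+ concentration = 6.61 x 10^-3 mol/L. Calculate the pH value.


pH = -log10[H+]
pH = -log10(6.61 x 10^-3) = 2.18


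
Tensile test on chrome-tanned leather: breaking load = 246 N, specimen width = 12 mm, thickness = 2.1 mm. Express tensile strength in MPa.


9.76 MPa

Cross-section = 12 x 2.1 = 25.2 mm^2
TS = 246 / 25.2 = 9.76 MPa
(1 N/mm^2 = 1 MPa)


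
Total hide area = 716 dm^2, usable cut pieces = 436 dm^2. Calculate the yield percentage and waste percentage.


Yield = 436 / 716 x 100 = 60.9%
Waste = 716 - 436 = 280 dm^2
Waste% = 100 - 60.9 = 39.1%


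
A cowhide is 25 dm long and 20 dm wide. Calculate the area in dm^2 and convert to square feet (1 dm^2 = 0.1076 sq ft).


500 dm^2
53.80 sq ft

Area = 25 x 20 = 500 dm^2
Conversion: 500 x 0.1076 = 53.80 sq ft


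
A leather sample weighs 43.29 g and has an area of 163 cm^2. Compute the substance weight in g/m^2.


Substance weight = mass / area x 10000
SW = 43.29 / 163 x 10000
SW = 2655.8 g/m^2


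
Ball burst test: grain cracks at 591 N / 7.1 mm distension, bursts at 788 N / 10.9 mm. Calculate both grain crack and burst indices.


Crack index = 83.2 N/mm
Burst index = 72.3 N/mm

Crack index = 591 / 7.1 = 83.2 N/mm
Burst index = 788 / 10.9 = 72.3 N/mm


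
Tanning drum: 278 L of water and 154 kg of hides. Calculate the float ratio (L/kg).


Float ratio = water / hide weight
Ratio = 278 / 154 = 1.8


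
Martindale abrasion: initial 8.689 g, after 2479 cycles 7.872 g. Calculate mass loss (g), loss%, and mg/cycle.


Mass loss = 0.817 g
Loss = 9.40%
Rate = 0.330 mg/cycle

Loss = 8.689 - 7.872 = 0.817 g
Loss% = 0.817 / 8.689 x 100 = 9.40%
Rate = 0.817 / 2479 x 1000 = 0.330 mg/cycle


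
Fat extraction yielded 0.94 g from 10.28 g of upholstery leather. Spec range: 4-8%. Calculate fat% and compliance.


Fat% = 0.94 / 10.28 x 100 = 9.1%
Spec range: 4-8%
Compliant: No


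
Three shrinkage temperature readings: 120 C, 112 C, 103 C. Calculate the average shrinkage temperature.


Average = (120 + 112 + 103) / 3
Average = 335 / 3 = 111.7 C


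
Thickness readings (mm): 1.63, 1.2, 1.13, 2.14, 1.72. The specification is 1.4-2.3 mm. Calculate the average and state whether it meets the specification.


Average = 1.56 mm
Within specification: Yes

Sum = 7.82
Average = 7.82 / 5 = 1.56 mm
Specification range: 1.4 to 2.3 mm
Within spec: Yes


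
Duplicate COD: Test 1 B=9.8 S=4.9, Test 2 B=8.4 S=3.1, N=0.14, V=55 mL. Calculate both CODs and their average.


COD1 = 99.8 mg/L
COD2 = 107.9 mg/L
Average = 103.9 mg/L


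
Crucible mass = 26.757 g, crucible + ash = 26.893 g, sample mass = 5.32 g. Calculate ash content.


Ash mass = 26.893 - 26.757 = 0.136 g
Ash% = 0.136 / 5.32 x 100 = 2.56%


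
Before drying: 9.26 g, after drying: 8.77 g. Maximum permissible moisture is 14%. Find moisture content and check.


Moisture content = 5.3%
Acceptable: Yes


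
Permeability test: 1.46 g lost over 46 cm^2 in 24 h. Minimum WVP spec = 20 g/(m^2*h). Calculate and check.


WVP = 13.22 g/(m^2*h)
Meets specification: No

WVP = 1.46 / (46 x 24) x 10000 = 13.22 g/(m^2*h)
Minimum: 20 g/(m^2*h)
Meets spec: No


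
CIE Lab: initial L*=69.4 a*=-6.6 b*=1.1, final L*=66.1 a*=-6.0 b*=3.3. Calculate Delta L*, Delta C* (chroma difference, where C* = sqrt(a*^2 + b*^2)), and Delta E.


Delta L* = -3.3
Delta C* = 0.16
Delta E = 4.01


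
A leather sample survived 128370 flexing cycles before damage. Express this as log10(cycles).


5.11


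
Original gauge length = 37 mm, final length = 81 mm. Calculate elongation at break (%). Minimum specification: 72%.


Extension = 81 - 37 = 44 mm
Elongation = 44 / 37 x 100 = 118.9%
Minimum required: 72%
Meets specification: Yes


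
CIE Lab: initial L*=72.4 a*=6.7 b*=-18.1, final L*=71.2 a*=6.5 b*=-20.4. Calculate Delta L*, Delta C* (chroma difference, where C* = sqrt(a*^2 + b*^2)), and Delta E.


Delta L* = 71.2 - 72.4 = -1.2
C1* = sqrt((6.7)^2 + (-18.1)^2) = 19.300
C2* = sqrt((6.5)^2 + (-20.4)^2) = 21.411
Delta C* = 21.411 - 19.300 = 2.11
Delta E = sqrt((-1.2)^2 + (-0.2)^2 + (-2.3)^2) = 2.60


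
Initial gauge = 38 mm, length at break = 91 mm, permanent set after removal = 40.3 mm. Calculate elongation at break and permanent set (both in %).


Elongation at break = 139.5%
Permanent set = 6.1%

Elongation at break = (91 - 38) / 38 x 100 = 139.5%
Permanent set = (40.3 - 38) / 38 x 100 = 6.1%


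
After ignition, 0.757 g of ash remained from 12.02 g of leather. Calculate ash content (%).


6.30%


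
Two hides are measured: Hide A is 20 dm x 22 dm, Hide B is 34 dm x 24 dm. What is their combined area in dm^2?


Hide A area = 20 x 22 = 440 dm^2
Hide B area = 34 x 24 = 816 dm^2
Total = 440 + 816 = 1256 dm^2


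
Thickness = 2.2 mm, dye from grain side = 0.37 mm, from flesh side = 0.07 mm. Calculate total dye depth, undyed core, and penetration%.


Total dyed = 0.37 + 0.07 = 0.44 mm
Undyed core = 2.2 - 0.44 = 1.76 mm
Penetration = 0.44 / 2.2 x 100 = 20.0%


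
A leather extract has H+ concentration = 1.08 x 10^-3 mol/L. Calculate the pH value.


pH = -log10[H+]
pH = -log10(1.08 x 10^-3) = 2.97


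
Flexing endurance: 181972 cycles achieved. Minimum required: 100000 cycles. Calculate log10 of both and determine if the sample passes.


log10(181972) = 5.26
log10(100000) = 5.00
Passes: Yes


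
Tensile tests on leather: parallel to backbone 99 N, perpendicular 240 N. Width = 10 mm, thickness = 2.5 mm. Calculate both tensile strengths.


Parallel = 3.96 N/mm^2
Perpendicular = 9.60 N/mm^2

Area = 10 x 2.5 = 25.0 mm^2
TS (parallel) = 99 / 25.0 = 3.96 N/mm^2
TS (perpendicular) = 240 / 25.0 = 9.60 N/mm^2


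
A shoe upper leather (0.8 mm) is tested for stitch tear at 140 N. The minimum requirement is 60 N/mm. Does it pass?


STS = 140 / 0.8 = 175.0 N/mm
Minimum required: 60 N/mm
Passes: Yes


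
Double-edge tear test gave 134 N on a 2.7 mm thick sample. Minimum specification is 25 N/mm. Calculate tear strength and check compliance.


Tear strength = 49.6 N/mm
Compliant: Yes


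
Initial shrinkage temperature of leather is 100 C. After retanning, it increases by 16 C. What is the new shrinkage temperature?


116 C

New Ts = 100 + 16 = 116 C


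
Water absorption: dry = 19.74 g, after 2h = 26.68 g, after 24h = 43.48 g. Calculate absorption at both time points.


2h absorption = 35.2%
24h absorption = 120.3%


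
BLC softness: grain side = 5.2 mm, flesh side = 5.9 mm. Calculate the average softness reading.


Average = (5.2 + 5.9) / 2
Average = 5.55 mm


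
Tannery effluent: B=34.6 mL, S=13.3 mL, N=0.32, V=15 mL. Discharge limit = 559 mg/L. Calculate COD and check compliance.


COD = (34.6 - 13.3) x 0.32 x 8000 / 15 = 3635.2 mg/L
Limit: 559 mg/L
Compliant: No


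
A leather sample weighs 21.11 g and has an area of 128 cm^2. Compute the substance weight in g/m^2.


1649.2 g/m^2

Substance weight = mass / area x 10000
SW = 21.11 / 128 x 10000
SW = 1649.2 g/m^2


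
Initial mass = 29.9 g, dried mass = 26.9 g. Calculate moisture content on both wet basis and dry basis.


Wet basis = 10.0%
Dry basis = 11.2%

Moisture lost = 29.9 - 26.9 = 3.00 g
Wet basis MC = 3.00 / 29.9 x 100 = 10.0%
Dry basis MC = 3.00 / 26.9 x 100 = 11.2%


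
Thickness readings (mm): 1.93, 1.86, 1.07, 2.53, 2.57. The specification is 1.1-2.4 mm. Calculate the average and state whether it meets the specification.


Average = 1.99 mm
Within specification: Yes


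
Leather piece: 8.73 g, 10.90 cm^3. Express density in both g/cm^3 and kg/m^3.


Density = 8.73 / 10.90 = 0.801 g/cm^3
Convert: 0.801 x 1000 = 801 kg/m^3


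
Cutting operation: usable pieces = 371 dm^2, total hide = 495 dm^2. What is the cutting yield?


74.9%


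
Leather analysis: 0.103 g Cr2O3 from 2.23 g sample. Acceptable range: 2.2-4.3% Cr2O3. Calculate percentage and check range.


Cr2O3 = 4.62%
Within range: No

Cr2O3% = 0.103 / 2.23 x 100 = 4.62%
Acceptable range: 2.2 to 4.3%
Within range: No


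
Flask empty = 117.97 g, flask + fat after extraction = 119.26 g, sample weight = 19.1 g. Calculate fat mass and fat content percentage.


Fat mass = 1.29 g
Fat content = 6.8%

Fat mass = 119.26 - 117.97 = 1.29 g
Fat% = 1.29 / 19.1 x 100 = 6.8%


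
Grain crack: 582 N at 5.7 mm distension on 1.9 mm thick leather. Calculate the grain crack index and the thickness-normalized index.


Crack index = 102.1 N/mm
Normalized index = 53.7 N/mm per mm

Crack index = 582 / 5.7 = 102.1 N/mm
Normalized = 102.1 / 1.9 = 53.7 N/mm per mm


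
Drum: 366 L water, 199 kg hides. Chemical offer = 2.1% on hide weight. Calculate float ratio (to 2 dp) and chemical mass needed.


Float ratio = 1.84
Chemical needed = 4.179 kg

Float ratio = 366 / 199 = 1.84
Chemical = 199 x 2.1 / 100 = 4.179 kg


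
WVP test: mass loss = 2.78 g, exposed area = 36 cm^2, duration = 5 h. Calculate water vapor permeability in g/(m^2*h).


WVP = mass_loss / (area x time) x 10000
WVP = 2.78 / (36 x 5) x 10000
WVP = 2.78 / 180 x 10000 = 154.44 g/(m^2*h)


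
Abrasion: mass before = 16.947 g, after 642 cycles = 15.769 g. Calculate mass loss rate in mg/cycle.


Mass loss = 16.947 - 15.769 = 1.178 g
Rate = 1.178 / 642 x 1000 = 1.835 mg/cycle


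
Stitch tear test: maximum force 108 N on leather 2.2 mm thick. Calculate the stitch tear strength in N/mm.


49.1 N/mm

Stitch tear strength = force / thickness
STS = 108 / 2.2 = 49.1 N/mm


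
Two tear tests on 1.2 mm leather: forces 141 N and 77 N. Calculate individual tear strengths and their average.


Tear 1 = 117.5 N/mm
Tear 2 = 64.2 N/mm
Average = 90.9 N/mm

Tear 1 = 141 / 1.2 = 117.5 N/mm
Tear 2 = 77 / 1.2 = 64.2 N/mm
Average = (117.5 + 64.2) / 2 = 90.9 N/mm


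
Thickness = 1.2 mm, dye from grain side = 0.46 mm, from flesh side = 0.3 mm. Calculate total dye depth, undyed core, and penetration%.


Total dyed = 0.76 mm
Undyed core = 0.44 mm
Penetration = 63.3%


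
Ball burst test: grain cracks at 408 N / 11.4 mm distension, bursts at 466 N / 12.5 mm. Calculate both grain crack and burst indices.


Crack index = 408 / 11.4 = 35.8 N/mm
Burst index = 466 / 12.5 = 37.3 N/mm


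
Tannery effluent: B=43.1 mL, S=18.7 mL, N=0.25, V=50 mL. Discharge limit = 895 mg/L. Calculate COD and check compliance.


COD = (43.1 - 18.7) x 0.25 x 8000 / 50 = 976.0 mg/L
Limit: 895 mg/L
Compliant: No


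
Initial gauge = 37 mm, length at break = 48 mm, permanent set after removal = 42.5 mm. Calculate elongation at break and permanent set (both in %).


Elongation at break = 29.7%
Permanent set = 14.9%

Elongation at break = (48 - 37) / 37 x 100 = 29.7%
Permanent set = (42.5 - 37) / 37 x 100 = 14.9%


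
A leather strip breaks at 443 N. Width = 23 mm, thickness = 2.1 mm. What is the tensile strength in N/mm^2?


9.17 N/mm^2


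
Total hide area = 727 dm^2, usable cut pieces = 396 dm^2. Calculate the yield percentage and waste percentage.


Yield = 396 / 727 x 100 = 54.5%
Waste = 727 - 396 = 331 dm^2
Waste% = 100 - 54.5 = 45.5%


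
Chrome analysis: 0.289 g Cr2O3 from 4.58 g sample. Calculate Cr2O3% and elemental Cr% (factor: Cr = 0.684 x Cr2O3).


Cr2O3% = 0.289 / 4.58 x 100 = 6.31%
Cr% = 6.31 x 0.684 = 4.32%


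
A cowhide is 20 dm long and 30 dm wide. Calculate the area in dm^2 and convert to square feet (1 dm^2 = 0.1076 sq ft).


600 dm^2
64.56 sq ft

Area = 20 x 30 = 600 dm^2
Conversion: 600 x 0.1076 = 64.56 sq ft


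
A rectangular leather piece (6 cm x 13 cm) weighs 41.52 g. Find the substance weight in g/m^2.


Area = 6 x 13 = 78 cm^2
SW = 41.52 / 78 x 10000 = 5323.1 g/m^2


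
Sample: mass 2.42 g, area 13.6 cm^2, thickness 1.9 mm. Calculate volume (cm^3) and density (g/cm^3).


Thickness in cm = 1.9 / 10 = 0.19 cm
Volume = 13.6 x 0.19 = 2.584 cm^3
Density = 2.42 / 2.584 = 0.937 g/cm^3


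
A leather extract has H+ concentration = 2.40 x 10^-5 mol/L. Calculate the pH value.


pH = -log10[H+]
pH = -log10(2.40 x 10^-5) = 4.62


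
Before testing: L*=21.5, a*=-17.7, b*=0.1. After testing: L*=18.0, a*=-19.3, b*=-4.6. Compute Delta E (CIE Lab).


Delta E = 6.07


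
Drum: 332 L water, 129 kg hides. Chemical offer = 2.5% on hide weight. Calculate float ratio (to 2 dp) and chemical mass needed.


Float ratio = 332 / 129 = 2.57
Chemical = 129 x 2.5 / 100 = 3.225 kg


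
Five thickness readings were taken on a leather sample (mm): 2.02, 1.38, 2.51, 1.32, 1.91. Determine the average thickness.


1.83 mm

Sum = 2.02 + 1.38 + 2.51 + 1.32 + 1.91 = 9.14
Average = 9.14 / 5 = 1.83 mm


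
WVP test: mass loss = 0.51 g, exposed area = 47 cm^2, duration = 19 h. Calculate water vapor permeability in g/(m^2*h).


5.71 g/(m^2*h)

WVP = mass_loss / (area x time) x 10000
WVP = 0.51 / (47 x 19) x 10000
WVP = 0.51 / 893 x 10000 = 5.71 g/(m^2*h)


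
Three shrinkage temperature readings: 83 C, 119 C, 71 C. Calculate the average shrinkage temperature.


91.0 C

Average = (83 + 119 + 71) / 3
Average = 273 / 3 = 91.0 C


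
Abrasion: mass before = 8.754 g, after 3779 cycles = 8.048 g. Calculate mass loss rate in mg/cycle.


0.187 mg/cycle


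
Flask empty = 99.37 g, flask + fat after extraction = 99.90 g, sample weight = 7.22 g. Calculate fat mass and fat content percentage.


Fat mass = 99.90 - 99.37 = 0.53 g
Fat% = 0.53 / 7.22 x 100 = 7.3%


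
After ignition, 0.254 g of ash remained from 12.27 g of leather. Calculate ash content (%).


2.07%


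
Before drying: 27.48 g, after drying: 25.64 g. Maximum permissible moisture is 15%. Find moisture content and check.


Moisture content = 6.7%
Acceptable: Yes


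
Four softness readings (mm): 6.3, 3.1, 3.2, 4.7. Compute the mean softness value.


4.33 mm


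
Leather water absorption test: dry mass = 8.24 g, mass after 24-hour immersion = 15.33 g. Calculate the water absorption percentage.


Water absorbed = 15.33 - 8.24 = 7.09 g
WA% = 7.09 / 8.24 x 100 = 86.0%


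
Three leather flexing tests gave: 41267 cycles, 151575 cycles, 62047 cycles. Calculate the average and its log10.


Average = 84963 cycles
log10 = 4.93


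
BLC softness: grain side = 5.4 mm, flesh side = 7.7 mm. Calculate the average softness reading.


6.55 mm

Average = (5.4 + 7.7) / 2
Average = 6.55 mm


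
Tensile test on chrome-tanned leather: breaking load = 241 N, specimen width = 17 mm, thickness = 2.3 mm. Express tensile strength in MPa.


6.16 MPa

Cross-section = 17 x 2.3 = 39.1 mm^2
TS = 241 / 39.1 = 6.16 MPa
(1 N/mm^2 = 1 MPa)


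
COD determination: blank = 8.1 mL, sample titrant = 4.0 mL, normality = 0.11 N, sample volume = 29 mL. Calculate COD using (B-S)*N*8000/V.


124.4 mg/L


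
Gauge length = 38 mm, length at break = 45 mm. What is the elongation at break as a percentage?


Extension = 45 - 38 = 7 mm
Elongation = 7 / 38 x 100 = 18.4%


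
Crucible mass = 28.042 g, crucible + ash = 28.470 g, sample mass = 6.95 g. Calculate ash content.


Ash mass = 28.470 - 28.042 = 0.428 g
Ash% = 0.428 / 6.95 x 100 = 6.16%


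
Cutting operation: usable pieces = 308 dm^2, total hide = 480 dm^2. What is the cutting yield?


64.2%


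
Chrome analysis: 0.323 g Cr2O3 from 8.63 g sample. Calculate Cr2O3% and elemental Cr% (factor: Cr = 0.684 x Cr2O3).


Cr2O3% = 0.323 / 8.63 x 100 = 3.74%
Cr% = 3.74 x 0.684 = 2.56%


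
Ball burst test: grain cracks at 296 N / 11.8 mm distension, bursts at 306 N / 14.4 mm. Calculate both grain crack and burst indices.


Crack index = 25.1 N/mm
Burst index = 21.3 N/mm


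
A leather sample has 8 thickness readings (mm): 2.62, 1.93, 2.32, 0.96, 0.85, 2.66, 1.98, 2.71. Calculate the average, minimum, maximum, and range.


Average = 2.00 mm
Min = 0.85 mm
Max = 2.71 mm
Range = 1.86 mm

Sum = 16.03
Average = 16.03 / 8 = 2.00 mm
Minimum = 0.85 mm
Maximum = 2.71 mm
Range = 2.71 - 0.85 = 1.86 mm


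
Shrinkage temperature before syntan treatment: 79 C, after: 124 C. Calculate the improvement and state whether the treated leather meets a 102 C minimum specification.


Improvement = 124 - 79 = 45 C
Spec check: 124 C >= 102 C? Yes


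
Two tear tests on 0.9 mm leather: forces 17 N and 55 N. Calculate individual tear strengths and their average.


Tear 1 = 18.9 N/mm
Tear 2 = 61.1 N/mm
Average = 40.0 N/mm

Tear 1 = 17 / 0.9 = 18.9 N/mm
Tear 2 = 55 / 0.9 = 61.1 N/mm
Average = (18.9 + 61.1) / 2 = 40.0 N/mm


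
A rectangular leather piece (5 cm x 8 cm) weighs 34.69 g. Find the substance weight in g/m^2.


8672.5 g/m^2


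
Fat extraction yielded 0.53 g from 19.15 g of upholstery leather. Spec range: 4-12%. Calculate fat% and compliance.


Fat content = 2.8%
Compliant: No


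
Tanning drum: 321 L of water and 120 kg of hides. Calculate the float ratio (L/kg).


2.7


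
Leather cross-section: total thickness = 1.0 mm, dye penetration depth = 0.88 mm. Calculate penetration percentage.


Penetration% = 0.88 / 1.0 x 100
Penetration = 88.0%


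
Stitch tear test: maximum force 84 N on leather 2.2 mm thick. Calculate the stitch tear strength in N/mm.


Stitch tear strength = force / thickness
STS = 84 / 2.2 = 38.2 N/mm


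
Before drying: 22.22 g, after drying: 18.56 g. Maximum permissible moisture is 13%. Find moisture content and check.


Moisture content = 16.5%
Acceptable: No


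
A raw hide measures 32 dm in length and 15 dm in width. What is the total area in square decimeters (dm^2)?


480 dm^2


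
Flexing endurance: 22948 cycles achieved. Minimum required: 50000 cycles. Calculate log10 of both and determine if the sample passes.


log10(22948) = 4.36
log10(50000) = 4.70
Passes: No


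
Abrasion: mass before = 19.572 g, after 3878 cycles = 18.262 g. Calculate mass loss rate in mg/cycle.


0.338 mg/cycle


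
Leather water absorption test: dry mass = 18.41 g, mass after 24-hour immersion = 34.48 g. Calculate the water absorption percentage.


Water absorbed = 34.48 - 18.41 = 16.07 g
WA% = 16.07 / 18.41 x 100 = 87.3%


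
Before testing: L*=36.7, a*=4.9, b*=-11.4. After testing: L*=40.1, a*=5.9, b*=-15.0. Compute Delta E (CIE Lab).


dL = 40.1 - 36.7 = 3.4
da = 5.9 - 4.9 = 1.0
db = -15.0 - (-11.4) = -3.6
dE = sqrt((3.4)^2 + (1.0)^2 + (-3.6)^2) = 5.05


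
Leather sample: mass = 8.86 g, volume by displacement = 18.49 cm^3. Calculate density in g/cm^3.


0.479 g/cm^3

Density = mass / volume
Density = 8.86 / 18.49 = 0.479 g/cm^3


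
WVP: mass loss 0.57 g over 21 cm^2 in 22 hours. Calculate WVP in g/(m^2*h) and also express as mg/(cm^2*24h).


WVP = 12.34 g/(m^2*h)
Daily rate = 29.61 mg/(cm^2*24h)

WVP = 0.57 / (21 x 22) x 10000 = 12.34 g/(m^2*h)
Mass loss in mg = 0.57 x 1000 = 570 mg
Per cm^2 per 24h in mg: 570 x 24 / (21 x 22) = 13680 / 462 = 29.61 mg/(cm^2*24h)


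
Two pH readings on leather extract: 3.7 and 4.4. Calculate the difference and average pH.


Difference = 0.7
Average pH = 4.05


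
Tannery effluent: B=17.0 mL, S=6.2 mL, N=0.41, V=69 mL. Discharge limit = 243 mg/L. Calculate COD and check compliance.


COD = 513.4 mg/L
Compliant: No

COD = (17.0 - 6.2) x 0.41 x 8000 / 69 = 513.4 mg/L
Limit: 243 mg/L
Compliant: No


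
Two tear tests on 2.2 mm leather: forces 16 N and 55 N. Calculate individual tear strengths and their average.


Tear 1 = 7.3 N/mm
Tear 2 = 25.0 N/mm
Average = 16.2 N/mm


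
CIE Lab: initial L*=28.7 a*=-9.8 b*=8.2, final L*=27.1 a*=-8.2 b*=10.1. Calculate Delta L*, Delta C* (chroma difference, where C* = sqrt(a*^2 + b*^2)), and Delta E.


Delta L* = -1.6
Delta C* = 0.23
Delta E = 2.95

Delta L* = 27.1 - 28.7 = -1.6
C1* = sqrt((-9.8)^2 + (8.2)^2) = 12.778
C2* = sqrt((-8.2)^2 + (10.1)^2) = 13.010
Delta C* = 13.010 - 12.778 = 0.23
Delta E = sqrt((-1.6)^2 + (1.6)^2 + (1.9)^2) = 2.95


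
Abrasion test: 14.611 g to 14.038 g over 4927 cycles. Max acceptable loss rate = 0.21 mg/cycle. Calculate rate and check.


Rate = 0.116 mg/cycle
Passes: Yes


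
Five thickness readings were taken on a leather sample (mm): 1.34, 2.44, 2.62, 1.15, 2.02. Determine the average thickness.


1.91 mm

Sum = 1.34 + 2.44 + 2.62 + 1.15 + 2.02 = 9.57
Average = 9.57 / 5 = 1.91 mm


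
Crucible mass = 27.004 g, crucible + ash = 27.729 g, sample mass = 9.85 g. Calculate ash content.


Ash mass = 0.725 g
Ash content = 7.36%

Ash mass = 27.729 - 27.004 = 0.725 g
Ash% = 0.725 / 9.85 x 100 = 7.36%


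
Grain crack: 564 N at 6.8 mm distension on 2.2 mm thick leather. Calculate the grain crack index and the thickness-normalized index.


Crack index = 82.9 N/mm
Normalized index = 37.7 N/mm per mm

Crack index = 564 / 6.8 = 82.9 N/mm
Normalized = 82.9 / 2.2 = 37.7 N/mm per mm


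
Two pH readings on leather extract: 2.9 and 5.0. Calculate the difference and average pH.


Difference = |2.9 - 5.0| = 2.1
Average = (2.9 + 5.0) / 2 = 3.95


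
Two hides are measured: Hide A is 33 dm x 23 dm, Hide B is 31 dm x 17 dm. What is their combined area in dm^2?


1286 dm^2

Hide A area = 33 x 23 = 759 dm^2
Hide B area = 31 x 17 = 527 dm^2
Total = 759 + 527 = 1286 dm^2


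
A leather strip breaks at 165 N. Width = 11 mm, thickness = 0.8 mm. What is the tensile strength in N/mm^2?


Cross-sectional area = 11 x 0.8 = 8.8 mm^2
Tensile strength = 165 / 8.8 = 18.75 N/mm^2


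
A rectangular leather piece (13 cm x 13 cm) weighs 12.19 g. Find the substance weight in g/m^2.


721.3 g/m^2

Area = 13 x 13 = 169 cm^2
SW = 12.19 / 169 x 10000 = 721.3 g/m^2


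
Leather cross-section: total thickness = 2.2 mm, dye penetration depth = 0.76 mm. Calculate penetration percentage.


Penetration% = 0.76 / 2.2 x 100
Penetration = 34.5%


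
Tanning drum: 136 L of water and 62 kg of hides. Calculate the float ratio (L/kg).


Float ratio = water / hide weight
Ratio = 136 / 62 = 2.2


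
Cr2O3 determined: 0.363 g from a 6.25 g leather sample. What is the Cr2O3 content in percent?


5.81%

Cr2O3% = 0.363 / 6.25 x 100
Cr2O3% = 5.81%


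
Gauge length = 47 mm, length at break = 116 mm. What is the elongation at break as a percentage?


146.8%


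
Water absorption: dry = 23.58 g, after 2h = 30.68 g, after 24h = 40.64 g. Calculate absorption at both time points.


2h absorption = 30.1%
24h absorption = 72.3%


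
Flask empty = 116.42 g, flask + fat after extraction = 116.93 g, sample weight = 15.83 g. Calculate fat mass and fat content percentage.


Fat mass = 116.93 - 116.42 = 0.51 g
Fat% = 0.51 / 15.83 x 100 = 3.2%


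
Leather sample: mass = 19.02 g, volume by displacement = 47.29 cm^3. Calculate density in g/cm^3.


0.402 g/cm^3

Density = mass / volume
Density = 19.02 / 47.29 = 0.402 g/cm^3


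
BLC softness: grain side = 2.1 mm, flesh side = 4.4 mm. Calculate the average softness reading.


3.25 mm

Average = (2.1 + 4.4) / 2
Average = 3.25 mm


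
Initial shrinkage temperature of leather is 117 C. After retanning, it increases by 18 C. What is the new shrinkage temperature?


New Ts = 117 + 18 = 135 C


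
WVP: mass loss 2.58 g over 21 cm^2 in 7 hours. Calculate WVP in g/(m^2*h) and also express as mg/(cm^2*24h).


WVP = 175.51 g/(m^2*h)
Daily rate = 421.22 mg/(cm^2*24h)

WVP = 2.58 / (21 x 7) x 10000 = 175.51 g/(m^2*h)
Mass loss in mg = 2.58 x 1000 = 2580 mg
Per cm^2 per 24h in mg: 2580 x 24 / (21 x 7) = 61920 / 147 = 421.22 mg/(cm^2*24h)


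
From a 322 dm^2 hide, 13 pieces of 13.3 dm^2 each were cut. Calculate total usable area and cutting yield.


Usable area = 172.9 dm^2
Yield = 53.7%


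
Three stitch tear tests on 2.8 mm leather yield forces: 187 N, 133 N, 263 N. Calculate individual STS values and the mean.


STS1 = 66.8 N/mm
STS2 = 47.5 N/mm
STS3 = 93.9 N/mm
Mean = 69.4 N/mm


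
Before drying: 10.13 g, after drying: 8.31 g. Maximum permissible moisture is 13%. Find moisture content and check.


Moisture content = 18.0%
Acceptable: No


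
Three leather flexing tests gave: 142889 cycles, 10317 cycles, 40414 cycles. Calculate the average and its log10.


Average = 64540 cycles
log10 = 4.81

Average = (142889 + 10317 + 40414) / 3 = 64540 cycles
log10(64540) = 4.81


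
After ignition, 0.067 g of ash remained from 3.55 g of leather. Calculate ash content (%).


Ash% = 0.067 / 3.55 x 100
Ash% = 1.89%


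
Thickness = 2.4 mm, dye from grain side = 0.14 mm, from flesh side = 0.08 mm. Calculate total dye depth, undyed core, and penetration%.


Total dyed = 0.22 mm
Undyed core = 2.18 mm
Penetration = 9.2%

Total dyed = 0.14 + 0.08 = 0.22 mm
Undyed core = 2.4 - 0.22 = 2.18 mm
Penetration = 0.22 / 2.4 x 100 = 9.2%


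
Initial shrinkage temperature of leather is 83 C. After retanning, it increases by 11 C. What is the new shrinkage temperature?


94 C

New Ts = 83 + 11 = 94 C


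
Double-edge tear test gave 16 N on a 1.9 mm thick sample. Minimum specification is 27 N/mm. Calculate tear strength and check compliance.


Tear strength = 16 / 1.9 = 8.4 N/mm
Required minimum = 27 N/mm
Compliant: No


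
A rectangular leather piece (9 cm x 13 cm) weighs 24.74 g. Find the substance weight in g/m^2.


Area = 9 x 13 = 117 cm^2
SW = 24.74 / 117 x 10000 = 2114.5 g/m^2


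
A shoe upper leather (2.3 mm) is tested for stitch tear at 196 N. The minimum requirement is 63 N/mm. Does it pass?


STS = 85.2 N/mm
Passes: Yes


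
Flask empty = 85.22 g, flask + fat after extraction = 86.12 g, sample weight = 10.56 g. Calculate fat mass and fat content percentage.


Fat mass = 0.90 g
Fat content = 8.5%


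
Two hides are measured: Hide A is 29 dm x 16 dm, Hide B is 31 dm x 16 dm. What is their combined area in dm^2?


Hide A area = 29 x 16 = 464 dm^2
Hide B area = 31 x 16 = 496 dm^2
Total = 464 + 496 = 960 dm^2


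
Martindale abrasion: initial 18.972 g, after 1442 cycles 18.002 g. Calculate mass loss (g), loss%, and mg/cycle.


Mass loss = 0.970 g
Loss = 5.11%
Rate = 0.673 mg/cycle

Loss = 18.972 - 18.002 = 0.970 g
Loss% = 0.970 / 18.972 x 100 = 5.11%
Rate = 0.970 / 1442 x 1000 = 0.673 mg/cycle


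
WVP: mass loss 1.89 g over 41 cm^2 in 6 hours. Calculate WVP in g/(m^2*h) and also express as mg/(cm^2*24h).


WVP = 1.89 / (41 x 6) x 10000 = 76.83 g/(m^2*h)
Mass loss in mg = 1.89 x 1000 = 1890 mg
Per cm^2 per 24h in mg: 1890 x 24 / (41 x 6) = 45360 / 246 = 184.39 mg/(cm^2*24h)


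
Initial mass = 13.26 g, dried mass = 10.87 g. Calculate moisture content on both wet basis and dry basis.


Wet basis = 18.0%
Dry basis = 22.0%

Moisture lost = 13.26 - 10.87 = 2.39 g
Wet basis MC = 2.39 / 13.26 x 100 = 18.0%
Dry basis MC = 2.39 / 10.87 x 100 = 22.0%


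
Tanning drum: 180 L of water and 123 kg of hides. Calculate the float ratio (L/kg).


1.5

Float ratio = water / hide weight
Ratio = 180 / 123 = 1.5


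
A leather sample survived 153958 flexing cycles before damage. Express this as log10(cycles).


5.19


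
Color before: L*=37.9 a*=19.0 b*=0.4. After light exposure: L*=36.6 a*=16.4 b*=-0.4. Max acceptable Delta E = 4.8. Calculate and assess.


dL = -1.3, da = -2.6, db = -0.8
dE = sqrt((-1.3)^2 + (-2.6)^2 + (-0.8)^2) = 3.01
Max = 4.8
Passes: Yes


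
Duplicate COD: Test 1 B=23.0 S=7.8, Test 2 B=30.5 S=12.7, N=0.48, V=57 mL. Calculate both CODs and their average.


COD1 = 1024.0 mg/L
COD2 = 1199.2 mg/L
Average = 1111.6 mg/L


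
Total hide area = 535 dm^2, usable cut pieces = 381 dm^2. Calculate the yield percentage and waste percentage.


Yield = 71.2%
Waste = 28.8%


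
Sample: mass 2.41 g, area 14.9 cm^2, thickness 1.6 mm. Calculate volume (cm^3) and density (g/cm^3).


Thickness in cm = 1.6 / 10 = 0.16 cm
Volume = 14.9 x 0.16 = 2.384 cm^3
Density = 2.41 / 2.384 = 1.011 g/cm^3


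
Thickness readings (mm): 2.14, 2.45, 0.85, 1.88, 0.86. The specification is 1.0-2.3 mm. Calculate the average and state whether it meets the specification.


Average = 1.64 mm
Within specification: Yes


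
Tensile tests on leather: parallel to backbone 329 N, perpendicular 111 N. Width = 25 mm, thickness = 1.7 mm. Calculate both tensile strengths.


Area = 25 x 1.7 = 42.5 mm^2
TS (parallel) = 329 / 42.5 = 7.74 N/mm^2
TS (perpendicular) = 111 / 42.5 = 2.61 N/mm^2


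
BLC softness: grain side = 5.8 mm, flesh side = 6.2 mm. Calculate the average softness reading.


6.00 mm


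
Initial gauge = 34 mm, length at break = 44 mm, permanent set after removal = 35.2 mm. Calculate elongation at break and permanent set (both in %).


Elongation at break = (44 - 34) / 34 x 100 = 29.4%
Permanent set = (35.2 - 34) / 34 x 100 = 3.5%


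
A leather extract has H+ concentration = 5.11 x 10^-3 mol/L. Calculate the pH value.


pH = -log10[H+]
pH = -log10(5.11 x 10^-3) = 2.29


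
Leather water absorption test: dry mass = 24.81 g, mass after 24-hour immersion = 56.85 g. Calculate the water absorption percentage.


129.1%


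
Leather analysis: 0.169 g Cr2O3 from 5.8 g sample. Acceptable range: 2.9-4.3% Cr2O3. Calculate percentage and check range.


Cr2O3 = 2.91%
Within range: Yes

Cr2O3% = 0.169 / 5.8 x 100 = 2.91%
Acceptable range: 2.9 to 4.3%
Within range: Yes


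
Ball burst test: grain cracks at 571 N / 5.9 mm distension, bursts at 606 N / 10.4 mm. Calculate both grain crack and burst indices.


Crack index = 96.8 N/mm
Burst index = 58.3 N/mm


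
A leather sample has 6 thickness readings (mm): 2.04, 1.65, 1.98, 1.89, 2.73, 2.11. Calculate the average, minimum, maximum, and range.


Average = 2.07 mm
Min = 1.65 mm
Max = 2.73 mm
Range = 1.08 mm

Sum = 12.40
Average = 12.40 / 6 = 2.07 mm
Minimum = 1.65 mm
Maximum = 2.73 mm
Range = 2.73 - 1.65 = 1.08 mm


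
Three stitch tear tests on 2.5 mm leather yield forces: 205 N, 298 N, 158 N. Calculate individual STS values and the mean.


STS1 = 205 / 2.5 = 82.0 N/mm
STS2 = 298 / 2.5 = 119.2 N/mm
STS3 = 158 / 2.5 = 63.2 N/mm
Mean = (82.0 + 119.2 + 63.2) / 3 = 88.1 N/mm


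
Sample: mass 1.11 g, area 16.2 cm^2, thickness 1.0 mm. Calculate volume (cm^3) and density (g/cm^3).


Thickness in cm = 1.0 / 10 = 0.10 cm
Volume = 16.2 x 0.10 = 1.620 cm^3
Density = 1.11 / 1.620 = 0.685 g/cm^3


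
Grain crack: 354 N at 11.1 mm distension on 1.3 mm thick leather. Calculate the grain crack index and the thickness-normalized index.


Crack index = 31.9 N/mm
Normalized index = 24.5 N/mm per mm


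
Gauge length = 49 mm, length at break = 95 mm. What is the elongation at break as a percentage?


93.9%

Extension = 95 - 49 = 46 mm
Elongation = 46 / 49 x 100 = 93.9%


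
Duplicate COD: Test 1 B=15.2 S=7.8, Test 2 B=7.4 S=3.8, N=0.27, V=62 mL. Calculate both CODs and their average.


COD1 = (15.2 - 7.8) x 0.27 x 8000 / 62 = 257.8 mg/L
COD2 = (7.4 - 3.8) x 0.27 x 8000 / 62 = 125.4 mg/L
Average = (257.8 + 125.4) / 2 = 191.6 mg/L


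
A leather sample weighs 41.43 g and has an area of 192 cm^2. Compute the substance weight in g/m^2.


Substance weight = mass / area x 10000
SW = 41.43 / 192 x 10000
SW = 2157.8 g/m^2


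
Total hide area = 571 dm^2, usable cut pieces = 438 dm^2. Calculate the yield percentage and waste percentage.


Yield = 76.7%
Waste = 23.3%

Yield = 438 / 571 x 100 = 76.7%
Waste = 571 - 438 = 133 dm^2
Waste% = 100 - 76.7 = 23.3%


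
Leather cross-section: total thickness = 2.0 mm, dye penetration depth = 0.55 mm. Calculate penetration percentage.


Penetration% = 0.55 / 2.0 x 100
Penetration = 27.5%


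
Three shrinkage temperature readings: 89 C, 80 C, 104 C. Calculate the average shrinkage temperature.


Average = (89 + 80 + 104) / 3
Average = 273 / 3 = 91.0 C


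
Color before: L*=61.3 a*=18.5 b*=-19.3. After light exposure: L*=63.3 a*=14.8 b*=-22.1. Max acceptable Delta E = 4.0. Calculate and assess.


Delta E = 5.05
Passes: No

dL = 2.0, da = -3.7, db = -2.8
dE = sqrt((2.0)^2 + (-3.7)^2 + (-2.8)^2) = 5.05
Max = 4.0
Passes: No


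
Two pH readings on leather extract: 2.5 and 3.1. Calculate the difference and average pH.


Difference = 0.6
Average pH = 2.80

Difference = |2.5 - 3.1| = 0.6
Average = (2.5 + 3.1) / 2 = 2.80


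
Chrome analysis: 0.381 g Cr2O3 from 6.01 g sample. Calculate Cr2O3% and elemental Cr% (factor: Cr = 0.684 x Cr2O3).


Cr2O3% = 0.381 / 6.01 x 100 = 6.34%
Cr% = 6.34 x 0.684 = 4.34%


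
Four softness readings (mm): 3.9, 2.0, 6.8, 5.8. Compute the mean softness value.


Sum = 3.9 + 2.0 + 6.8 + 5.8
Mean = 18.5 / 4 = 4.63 mm


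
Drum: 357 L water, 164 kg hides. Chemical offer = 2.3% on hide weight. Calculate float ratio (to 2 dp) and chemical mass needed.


Float ratio = 357 / 164 = 2.18
Chemical = 164 x 2.3 / 100 = 3.772 kg


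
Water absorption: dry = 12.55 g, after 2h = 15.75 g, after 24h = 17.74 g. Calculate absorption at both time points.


WA (2h) = (15.75 - 12.55) / 12.55 x 100 = 25.5%
WA (24h) = (17.74 - 12.55) / 12.55 x 100 = 41.4%


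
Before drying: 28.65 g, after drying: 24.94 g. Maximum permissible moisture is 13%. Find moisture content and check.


Moisture content = 12.9%
Acceptable: Yes

MC = (28.65 - 24.94) / 28.65 x 100 = 12.9%
Maximum: 13%
Acceptable: Yes


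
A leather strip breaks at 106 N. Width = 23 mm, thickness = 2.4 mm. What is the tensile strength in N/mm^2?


1.92 N/mm^2

Cross-sectional area = 23 x 2.4 = 55.2 mm^2
Tensile strength = 106 / 55.2 = 1.92 N/mm^2


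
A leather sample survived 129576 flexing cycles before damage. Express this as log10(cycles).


5.11

log10(129576) = 5.11


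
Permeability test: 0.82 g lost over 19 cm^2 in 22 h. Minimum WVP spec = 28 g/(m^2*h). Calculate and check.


WVP = 0.82 / (19 x 22) x 10000 = 19.62 g/(m^2*h)
Minimum: 28 g/(m^2*h)
Meets spec: No


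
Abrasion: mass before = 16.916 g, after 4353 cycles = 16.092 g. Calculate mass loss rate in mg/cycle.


Mass loss = 16.916 - 16.092 = 0.824 g
Rate = 0.824 / 4353 x 1000 = 0.189 mg/cycle


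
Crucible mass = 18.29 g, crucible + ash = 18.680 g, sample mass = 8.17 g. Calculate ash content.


Ash mass = 0.390 g
Ash content = 4.77%

Ash mass = 18.680 - 18.29 = 0.390 g
Ash% = 0.390 / 8.17 x 100 = 4.77%


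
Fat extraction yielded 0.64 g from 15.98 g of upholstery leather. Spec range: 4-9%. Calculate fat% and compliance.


Fat% = 0.64 / 15.98 x 100 = 4.0%
Spec range: 4-9%
Compliant: Yes


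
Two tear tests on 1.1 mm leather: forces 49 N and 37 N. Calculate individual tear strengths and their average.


Tear 1 = 49 / 1.1 = 44.5 N/mm
Tear 2 = 37 / 1.1 = 33.6 N/mm
Average = (44.5 + 33.6) / 2 = 39.1 N/mm


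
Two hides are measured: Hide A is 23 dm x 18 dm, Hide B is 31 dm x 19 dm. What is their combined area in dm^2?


Hide A area = 23 x 18 = 414 dm^2
Hide B area = 31 x 19 = 589 dm^2
Total = 414 + 589 = 1003 dm^2


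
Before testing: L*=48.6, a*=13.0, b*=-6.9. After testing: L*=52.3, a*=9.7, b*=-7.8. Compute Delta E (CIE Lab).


Delta E = 5.04

dL = 52.3 - 48.6 = 3.7
da = 9.7 - 13.0 = -3.3
db = -7.8 - (-6.9) = -0.9
dE = sqrt((3.7)^2 + (-3.3)^2 + (-0.9)^2) = 5.04


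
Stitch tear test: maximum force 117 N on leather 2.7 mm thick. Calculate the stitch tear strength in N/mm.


Stitch tear strength = force / thickness
STS = 117 / 2.7 = 43.3 N/mm


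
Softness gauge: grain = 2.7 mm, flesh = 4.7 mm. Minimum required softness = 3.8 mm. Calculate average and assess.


Average = (2.7 + 4.7) / 2 = 3.70 mm
Minimum = 3.8 mm
Meets requirement: No


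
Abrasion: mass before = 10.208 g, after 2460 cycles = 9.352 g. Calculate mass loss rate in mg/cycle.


0.348 mg/cycle


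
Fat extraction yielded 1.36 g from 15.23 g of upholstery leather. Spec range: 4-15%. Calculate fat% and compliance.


Fat content = 8.9%
Compliant: Yes

Fat% = 1.36 / 15.23 x 100 = 8.9%
Spec range: 4-15%
Compliant: Yes


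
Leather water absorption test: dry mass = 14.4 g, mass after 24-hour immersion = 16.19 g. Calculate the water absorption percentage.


Water absorbed = 16.19 - 14.4 = 1.79 g
WA% = 1.79 / 14.4 x 100 = 12.4%


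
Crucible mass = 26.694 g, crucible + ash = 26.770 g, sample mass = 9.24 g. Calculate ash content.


Ash mass = 0.076 g
Ash content = 0.82%

Ash mass = 26.770 - 26.694 = 0.076 g
Ash% = 0.076 / 9.24 x 100 = 0.82%


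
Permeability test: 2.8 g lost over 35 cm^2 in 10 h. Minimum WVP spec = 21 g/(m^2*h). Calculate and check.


WVP = 2.8 / (35 x 10) x 10000 = 80.00 g/(m^2*h)
Minimum: 21 g/(m^2*h)
Meets spec: Yes


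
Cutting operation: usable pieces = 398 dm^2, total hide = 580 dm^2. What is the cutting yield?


68.6%

Yield = usable / total x 100
Yield = 398 / 580 x 100 = 68.6%


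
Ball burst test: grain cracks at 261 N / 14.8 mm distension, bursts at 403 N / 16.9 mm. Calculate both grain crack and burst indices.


Crack index = 17.6 N/mm
Burst index = 23.8 N/mm


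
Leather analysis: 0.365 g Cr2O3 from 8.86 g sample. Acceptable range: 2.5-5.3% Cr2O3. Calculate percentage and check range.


Cr2O3% = 0.365 / 8.86 x 100 = 4.12%
Acceptable range: 2.5 to 5.3%
Within range: Yes


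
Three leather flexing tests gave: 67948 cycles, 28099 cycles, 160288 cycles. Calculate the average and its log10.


Average = (67948 + 28099 + 160288) / 3 = 85445 cycles
log10(85445) = 4.93


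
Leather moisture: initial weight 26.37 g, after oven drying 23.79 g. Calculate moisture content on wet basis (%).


9.8%

Moisture = 26.37 - 23.79 = 2.58 g
MC = 2.58 / 26.37 x 100 = 9.8%


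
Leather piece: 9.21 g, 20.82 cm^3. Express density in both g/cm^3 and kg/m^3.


Density = 9.21 / 20.82 = 0.442 g/cm^3
Convert: 0.442 x 1000 = 442 kg/m^3


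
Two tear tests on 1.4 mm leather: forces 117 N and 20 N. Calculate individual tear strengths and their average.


Tear 1 = 117 / 1.4 = 83.6 N/mm
Tear 2 = 20 / 1.4 = 14.3 N/mm
Average = (83.6 + 14.3) / 2 = 49.0 N/mm


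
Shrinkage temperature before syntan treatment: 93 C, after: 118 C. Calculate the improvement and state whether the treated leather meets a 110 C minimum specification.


Improvement = 118 - 93 = 25 C
Spec check: 118 C >= 110 C? Yes


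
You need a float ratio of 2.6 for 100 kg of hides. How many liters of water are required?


Water = hide weight x target ratio
Water = 100 x 2.6 = 260.0 L


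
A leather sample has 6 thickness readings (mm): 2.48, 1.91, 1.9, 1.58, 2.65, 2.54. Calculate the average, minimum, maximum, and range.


Average = 2.18 mm
Min = 1.58 mm
Max = 2.65 mm
Range = 1.07 mm

Sum = 13.06
Average = 13.06 / 6 = 2.18 mm
Minimum = 1.58 mm
Maximum = 2.65 mm
Range = 2.65 - 1.58 = 1.07 mm


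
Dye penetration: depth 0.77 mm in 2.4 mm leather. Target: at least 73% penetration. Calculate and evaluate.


Penetration = 0.77 / 2.4 x 100 = 32.1%
Target: 73%
Meets target: No
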